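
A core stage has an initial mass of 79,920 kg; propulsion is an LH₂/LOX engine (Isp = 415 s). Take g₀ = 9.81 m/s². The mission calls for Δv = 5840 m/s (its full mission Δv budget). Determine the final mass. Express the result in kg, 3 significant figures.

final mass ≈ 19000 kg

v_e = Isp · g₀ = 415 × 9.81 = 4071.2 m/s.
Rocket equation: m₀/m_f = exp(Δv / v_e) = exp(5840 / 4071.2) = exp(1.4345) = 4.1975.
m_f = m₀ / 4.1975 = 79,920 / 4.1975 = 19,039.9 kg.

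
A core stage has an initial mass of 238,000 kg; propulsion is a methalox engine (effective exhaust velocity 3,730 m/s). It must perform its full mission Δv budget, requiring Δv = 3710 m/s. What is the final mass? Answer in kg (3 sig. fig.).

final mass ≈ 88000 kg

m₀/m_f = exp(Δv / v_e) = exp(3710 / 3730.0) = exp(0.9946) = 2.7037.
m_f = m₀ / 2.7037 = 238,000 / 2.7037 = 88,027.5 kg.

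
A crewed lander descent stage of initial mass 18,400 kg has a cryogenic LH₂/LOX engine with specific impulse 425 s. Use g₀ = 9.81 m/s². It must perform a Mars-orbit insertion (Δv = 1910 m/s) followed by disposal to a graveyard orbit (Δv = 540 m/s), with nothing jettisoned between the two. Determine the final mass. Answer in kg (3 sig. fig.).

v_e = Isp · g₀ = 425 × 9.81 = 4169.2 m/s.
After the first burn: m = 18400 × exp(−1910/4169.2) = 18400 × 0.63247 = 11,637.4 kg.
After the second burn: m = 11,637.4 × exp(−540/4169.2) = 11,637.4 × 0.87852 = 10,223.7 kg.

final mass ≈ 10200 kg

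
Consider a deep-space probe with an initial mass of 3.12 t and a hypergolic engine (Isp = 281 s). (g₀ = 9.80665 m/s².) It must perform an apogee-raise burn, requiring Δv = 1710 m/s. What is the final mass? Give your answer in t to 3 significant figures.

v_e = Isp · g₀ = 281 × 9.80665 = 2755.7 m/s.
Using Δv = v_e ln(m₀/m_f): m₀/m_f = exp(Δv / v_e) = exp(1710 / 2755.7) = exp(0.6205) = 1.8599.
m_f = m₀ / 1.8599 = 3.12 / 1.8599 = 1.67751 t.

final mass ≈ 1.68 t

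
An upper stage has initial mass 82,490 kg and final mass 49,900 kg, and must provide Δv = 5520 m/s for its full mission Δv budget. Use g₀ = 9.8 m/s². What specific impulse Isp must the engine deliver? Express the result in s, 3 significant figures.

ln(m₀/m_f) = ln(82490/49900) = ln(1.653) = 0.5027.
By the Tsiolkovsky rocket equation, v_e = Δv / ln(m₀/m_f) = 5520 / 0.5027 = 10981.7 m/s.
Isp = v_e / g₀ = 10981.7 / 9.8 = 1120.6 s.

Isp ≈ 1120 s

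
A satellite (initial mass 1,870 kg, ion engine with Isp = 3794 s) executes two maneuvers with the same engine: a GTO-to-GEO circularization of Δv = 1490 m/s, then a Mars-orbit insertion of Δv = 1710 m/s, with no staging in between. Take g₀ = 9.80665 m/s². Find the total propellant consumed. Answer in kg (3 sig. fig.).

v_e = Isp · g₀ = 3794 × 9.80665 = 37206.4 m/s.
After the first burn: m = 1870 × exp(−1490/37206.4) = 1870 × 0.96074 = 1,796.58 kg.
After the second burn: m = 1,796.58 × exp(−1710/37206.4) = 1,796.58 × 0.95508 = 1,715.88 kg.
Total propellant = m₀ − m_final = 1870 − 1,715.88 = 154.12 kg.

total propellant consumed ≈ 154 kg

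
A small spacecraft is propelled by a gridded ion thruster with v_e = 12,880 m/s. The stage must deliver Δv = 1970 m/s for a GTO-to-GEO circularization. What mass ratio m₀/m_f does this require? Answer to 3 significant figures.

m₀/m_f = exp(Δv / v_e) = exp(1970 / 12880.0) = exp(0.1530) = 1.1653.

mass ratio ≈ 1.17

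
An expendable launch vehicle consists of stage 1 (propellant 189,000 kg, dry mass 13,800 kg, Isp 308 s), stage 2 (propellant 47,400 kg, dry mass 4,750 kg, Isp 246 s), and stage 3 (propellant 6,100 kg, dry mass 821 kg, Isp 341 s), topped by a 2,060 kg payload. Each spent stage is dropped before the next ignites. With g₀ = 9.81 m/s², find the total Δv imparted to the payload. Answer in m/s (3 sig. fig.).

Δv ≈ 11200 m/s

Ignition mass of stage 1 = 189,000+13,800 + 47,400+4,750 + 6,100+821 + 2,060 = 263,931 kg.
Stage 1: m₀ = 263,931 kg, m_f = 263,931 − 189,000 = 74,931 kg; Δv = 308×9.81×ln(3.522) = 3021.5×1.2591 ≈ 3804 m/s.
Stage 2: m₀ = 61,131 kg, m_f = 61,131 − 47,400 = 13,731 kg; Δv = 246×9.81×ln(4.452) = 2413.3×1.4934 ≈ 3604 m/s.
Stage 3: m₀ = 8,981 kg, m_f = 8,981 − 6,100 = 2,881 kg; Δv = 341×9.81×ln(3.117) = 3345.2×1.1370 ≈ 3803 m/s.
Total Δv = 3804 + 3604 + 3803 = 11211 m/s.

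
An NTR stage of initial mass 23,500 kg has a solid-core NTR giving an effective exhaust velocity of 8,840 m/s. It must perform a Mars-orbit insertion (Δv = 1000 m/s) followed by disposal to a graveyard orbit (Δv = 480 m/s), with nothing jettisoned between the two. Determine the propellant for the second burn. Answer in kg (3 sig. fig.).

After the first burn: m = 23500 × exp(−1000/8840.0) = 23500 × 0.89304 = 20,986.4 kg.
After the second burn: m = 20,986.4 × exp(−480/8840.0) = 20,986.4 × 0.94715 = 19,877.3 kg.
Second-burn propellant = 20,986.4 − 19,877.3 = 1,109.1 kg.

propellant for the second burn ≈ 1110 kg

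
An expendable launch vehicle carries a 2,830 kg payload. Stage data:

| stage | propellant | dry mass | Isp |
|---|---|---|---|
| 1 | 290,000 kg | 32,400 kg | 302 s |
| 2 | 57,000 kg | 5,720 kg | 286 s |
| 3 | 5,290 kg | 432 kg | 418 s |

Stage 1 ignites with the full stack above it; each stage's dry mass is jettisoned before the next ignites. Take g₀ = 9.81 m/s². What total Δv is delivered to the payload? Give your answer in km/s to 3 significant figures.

Δv ≈ 12.4 km/s

Ignition mass of stage 1 = 290,000+32,400 + 57,000+5,720 + 5,290+432 + 2,830 = 393,672 kg.
Stage 1: m₀ = 393,672 kg, m_f = 393,672 − 290,000 = 103,672 kg; Δv = 302×9.81×ln(3.797) = 2962.6×1.3343 ≈ 3953 m/s.
Stage 2: m₀ = 71,272 kg, m_f = 71,272 − 57,000 = 14,272 kg; Δv = 286×9.81×ln(4.994) = 2805.7×1.6082 ≈ 4512 m/s.
Stage 3: m₀ = 8,552 kg, m_f = 8,552 − 5,290 = 3,262 kg; Δv = 418×9.81×ln(2.622) = 4100.6×0.9638 ≈ 3952 m/s.
Total Δv = 3953 + 4512 + 3952 = 12417 m/s.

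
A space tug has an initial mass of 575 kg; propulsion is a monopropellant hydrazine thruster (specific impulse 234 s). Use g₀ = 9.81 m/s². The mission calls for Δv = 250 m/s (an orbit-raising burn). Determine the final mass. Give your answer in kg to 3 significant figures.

final mass ≈ 516 kg

v_e = Isp · g₀ = 234 × 9.81 = 2295.5 m/s.
Rocket equation: m₀/m_f = exp(Δv / v_e) = exp(250 / 2295.5) = exp(0.1089) = 1.1151.
m_f = m₀ / 1.1151 = 575 / 1.1151 = 515.649 kg.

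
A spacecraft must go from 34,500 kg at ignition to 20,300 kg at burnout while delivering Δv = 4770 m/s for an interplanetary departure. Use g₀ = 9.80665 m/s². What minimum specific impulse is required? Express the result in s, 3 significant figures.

ln(m₀/m_f) = ln(34500/20300) = ln(1.7) = 0.5303.
v_e = Δv / ln(m₀/m_f) = 4770 / 0.5303 = 8994.3 m/s.
Isp = v_e / g₀ = 8994.3 / 9.80665 = 917.2 s.

Isp ≈ 917 s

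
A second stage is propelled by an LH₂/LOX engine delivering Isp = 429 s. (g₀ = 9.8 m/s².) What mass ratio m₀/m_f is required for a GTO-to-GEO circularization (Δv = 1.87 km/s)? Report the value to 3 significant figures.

mass ratio ≈ 1.56

v_e = Isp · g₀ = 429 × 9.8 = 4204.2 m/s.
Using Δv = v_e ln(m₀/m_f): m₀/m_f = exp(Δv / v_e) = exp(1870 / 4204.2) = exp(0.4448) = 1.5602.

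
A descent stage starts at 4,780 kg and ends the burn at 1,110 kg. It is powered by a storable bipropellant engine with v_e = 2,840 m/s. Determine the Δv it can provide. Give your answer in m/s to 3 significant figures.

From the ideal rocket equation, Δv = v_e · ln(m₀/m_f) = 2840.0 × ln(4.306) = 2840.0 × 1.4601 ≈ 4146.6 m/s.

Δv ≈ 4150 m/s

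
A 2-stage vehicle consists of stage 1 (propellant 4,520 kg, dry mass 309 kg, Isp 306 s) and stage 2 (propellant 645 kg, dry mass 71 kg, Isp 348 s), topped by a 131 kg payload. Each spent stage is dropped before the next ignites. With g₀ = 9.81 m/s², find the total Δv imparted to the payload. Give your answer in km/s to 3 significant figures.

Ignition mass of stage 1 = 4,520+309 + 645+71 + 131 = 5,676 kg.
Stage 1: m₀ = 5,676 kg, m_f = 5,676 − 4,520 = 1,156 kg; Δv = 306×9.81×ln(4.91) = 3001.9×1.5913 ≈ 4777 m/s.
Stage 2: m₀ = 847 kg, m_f = 847 − 645 = 202 kg; Δv = 348×9.81×ln(4.193) = 3413.9×1.4334 ≈ 4894 m/s.
Total Δv = 4777 + 4894 = 9671 m/s.

Δv ≈ 9.67 km/s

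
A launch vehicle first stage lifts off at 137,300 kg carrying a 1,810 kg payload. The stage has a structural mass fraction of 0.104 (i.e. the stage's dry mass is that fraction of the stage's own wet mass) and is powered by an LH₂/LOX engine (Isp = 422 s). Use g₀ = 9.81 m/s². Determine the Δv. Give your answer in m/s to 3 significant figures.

Stage wet mass = m₀ − payload = 137,300 − 1,810 = 135,490 kg.
Stage dry mass = ε × stage wet mass = 0.104 × 135,490 = 14,091 kg.
Burnout mass m_f = stage dry + payload = 14,091 + 1,810 = 15,901 kg.
v_e = Isp · g₀ = 422 × 9.81 = 4139.8 m/s.
From the ideal rocket equation, Δv = v_e · ln(137,300/15,901) = 4139.8 × ln(8.635) = 4139.8 × 2.1558 ≈ 8925 m/s.

Δv ≈ 8920 m/s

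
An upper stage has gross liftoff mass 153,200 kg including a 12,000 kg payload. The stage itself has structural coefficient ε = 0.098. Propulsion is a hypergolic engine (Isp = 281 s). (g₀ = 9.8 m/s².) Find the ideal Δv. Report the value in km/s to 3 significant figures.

Stage wet mass = m₀ − payload = 153,200 − 12,000 = 141,200 kg.
Stage dry mass = ε × stage wet mass = 0.098 × 141,200 = 13,837.6 kg.
Burnout mass m_f = stage dry + payload = 13,837.6 + 12,000 = 25,837.6 kg.
v_e = Isp · g₀ = 281 × 9.8 = 2753.8 m/s.
Rocket equation: Δv = v_e · ln(153,200/25,837.6) = 2753.8 × ln(5.929) = 2753.8 × 1.7799 ≈ 4902 m/s.

Δv ≈ 4.90 km/s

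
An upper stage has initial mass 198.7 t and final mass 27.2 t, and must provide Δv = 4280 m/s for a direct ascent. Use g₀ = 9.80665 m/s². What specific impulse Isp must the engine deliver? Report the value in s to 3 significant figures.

ln(m₀/m_f) = ln(198700/27200) = ln(7.305) = 1.9886.
By the Tsiolkovsky rocket equation, v_e = Δv / ln(m₀/m_f) = 4280 / 1.9886 = 2152.3 m/s.
Isp = v_e / g₀ = 2152.3 / 9.80665 = 219.5 s.

Isp ≈ 219 s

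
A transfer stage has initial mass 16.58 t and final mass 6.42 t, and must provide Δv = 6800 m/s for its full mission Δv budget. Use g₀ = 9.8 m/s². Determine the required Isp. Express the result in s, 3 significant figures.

Isp ≈ 731 s

ln(m₀/m_f) = ln(16580/6420) = ln(2.583) = 0.9488.
v_e = Δv / ln(m₀/m_f) = 6800 / 0.9488 = 7167.1 m/s.
Isp = v_e / g₀ = 7167.1 / 9.8 = 731.3 s.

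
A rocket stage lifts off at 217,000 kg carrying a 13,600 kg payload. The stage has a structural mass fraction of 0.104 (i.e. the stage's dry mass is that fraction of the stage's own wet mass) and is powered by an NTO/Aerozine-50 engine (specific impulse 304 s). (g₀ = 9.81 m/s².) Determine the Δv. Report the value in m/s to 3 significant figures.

Stage wet mass = m₀ − payload = 217,000 − 13,600 = 203,400 kg.
Stage dry mass = ε × stage wet mass = 0.104 × 203,400 = 21,153.6 kg.
Burnout mass m_f = stage dry + payload = 21,153.6 + 13,600 = 34,753.6 kg.
v_e = Isp · g₀ = 304 × 9.81 = 2982.2 m/s.
Δv = v_e · ln(217,000/34,753.6) = 2982.2 × ln(6.244) = 2982.2 × 1.8316 ≈ 5462 m/s.

Δv ≈ 5460 m/s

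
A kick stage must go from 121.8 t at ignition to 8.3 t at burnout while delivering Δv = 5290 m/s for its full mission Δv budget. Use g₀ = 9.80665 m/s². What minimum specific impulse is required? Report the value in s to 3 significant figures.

ln(m₀/m_f) = ln(121800/8300) = ln(14.67) = 2.6861.
Rocket equation: v_e = Δv / ln(m₀/m_f) = 5290 / 2.6861 = 1969.4 m/s.
Isp = v_e / g₀ = 1969.4 / 9.80665 = 200.8 s.

Isp ≈ 201 s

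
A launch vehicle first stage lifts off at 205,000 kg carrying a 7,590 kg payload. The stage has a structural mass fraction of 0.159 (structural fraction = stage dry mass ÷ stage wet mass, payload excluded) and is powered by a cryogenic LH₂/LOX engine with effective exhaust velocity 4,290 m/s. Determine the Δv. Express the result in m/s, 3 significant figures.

Δv ≈ 7120 m/s

Stage wet mass = m₀ − payload = 205,000 − 7,590 = 197,410 kg.
Stage dry mass = ε × stage wet mass = 0.159 × 197,410 = 31,388.2 kg.
Burnout mass m_f = stage dry + payload = 31,388.2 + 7,590 = 38,978.2 kg.
Δv = v_e · ln(205,000/38,978.2) = 4290.0 × ln(5.259) = 4290.0 × 1.6600 ≈ 7121 m/s.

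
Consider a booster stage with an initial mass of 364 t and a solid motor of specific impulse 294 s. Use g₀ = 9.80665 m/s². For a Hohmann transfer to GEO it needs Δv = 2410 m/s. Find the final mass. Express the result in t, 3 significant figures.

final mass ≈ 158 t

v_e = Isp · g₀ = 294 × 9.80665 = 2883.2 m/s.
Rocket equation: m₀/m_f = exp(Δv / v_e) = exp(2410 / 2883.2) = exp(0.8359) = 2.3069.
m_f = m₀ / 2.3069 = 364 / 2.3069 = 157.788 t.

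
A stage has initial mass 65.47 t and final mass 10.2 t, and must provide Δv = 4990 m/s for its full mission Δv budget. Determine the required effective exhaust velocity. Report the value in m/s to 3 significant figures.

ln(m₀/m_f) = ln(65470/10200) = ln(6.419) = 1.8592.
By the Tsiolkovsky rocket equation, v_e = Δv / ln(m₀/m_f) = 4990 / 1.8592 = 2683.9 m/s.

v_e ≈ 2680 m/s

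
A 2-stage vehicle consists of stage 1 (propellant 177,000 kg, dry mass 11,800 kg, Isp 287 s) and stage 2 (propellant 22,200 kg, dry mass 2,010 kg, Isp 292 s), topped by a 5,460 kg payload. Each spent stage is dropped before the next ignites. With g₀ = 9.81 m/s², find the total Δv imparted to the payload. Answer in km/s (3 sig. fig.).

Ignition mass of stage 1 = 177,000+11,800 + 22,200+2,010 + 5,460 = 218,470 kg.
Stage 1: m₀ = 218,470 kg, m_f = 218,470 − 177,000 = 41,470 kg; Δv = 287×9.81×ln(5.268) = 2815.5×1.6617 ≈ 4678 m/s.
Stage 2: m₀ = 29,670 kg, m_f = 29,670 − 22,200 = 7,470 kg; Δv = 292×9.81×ln(3.972) = 2864.5×1.3792 ≈ 3951 m/s.
Total Δv = 4678 + 3951 = 8629 m/s.

Δv ≈ 8.63 km/s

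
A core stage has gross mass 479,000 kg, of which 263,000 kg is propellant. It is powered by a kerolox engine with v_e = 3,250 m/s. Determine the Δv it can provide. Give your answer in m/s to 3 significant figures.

m_f = m₀ − m_prop = 479,000 − 263,000 = 216,000 kg.
Δv = v_e · ln(m₀/m_f) = 3250.0 × ln(2.218) = 3250.0 × 0.7964 ≈ 2588.4 m/s.

Δv ≈ 2590 m/s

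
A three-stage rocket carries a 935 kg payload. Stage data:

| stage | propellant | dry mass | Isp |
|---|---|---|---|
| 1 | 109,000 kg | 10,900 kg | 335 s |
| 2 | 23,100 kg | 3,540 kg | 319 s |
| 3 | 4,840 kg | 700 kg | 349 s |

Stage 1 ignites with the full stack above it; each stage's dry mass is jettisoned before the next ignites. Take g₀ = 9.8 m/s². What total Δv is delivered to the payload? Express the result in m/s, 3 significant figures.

Δv ≈ 12500 m/s

Ignition mass of stage 1 = 109,000+10,900 + 23,100+3,540 + 4,840+700 + 935 = 153,015 kg.
Stage 1: m₀ = 153,015 kg, m_f = 153,015 − 109,000 = 44,015 kg; Δv = 335×9.8×ln(3.476) = 3283.0×1.2460 ≈ 4091 m/s.
Stage 2: m₀ = 33,115 kg, m_f = 33,115 − 23,100 = 10,015 kg; Δv = 319×9.8×ln(3.307) = 3126.2×1.1959 ≈ 3739 m/s.
Stage 3: m₀ = 6,475 kg, m_f = 6,475 − 4,840 = 1,635 kg; Δv = 349×9.8×ln(3.96) = 3420.2×1.3763 ≈ 4707 m/s.
Total Δv = 4091 + 3739 + 4707 = 12537 m/s.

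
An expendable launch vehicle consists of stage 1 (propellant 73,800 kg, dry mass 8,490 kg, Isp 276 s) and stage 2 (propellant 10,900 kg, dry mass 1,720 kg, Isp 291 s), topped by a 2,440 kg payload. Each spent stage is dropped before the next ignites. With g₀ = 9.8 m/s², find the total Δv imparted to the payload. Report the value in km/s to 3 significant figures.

Ignition mass of stage 1 = 73,800+8,490 + 10,900+1,720 + 2,440 = 97,350 kg.
Stage 1: m₀ = 97,350 kg, m_f = 97,350 − 73,800 = 23,550 kg; Δv = 276×9.8×ln(4.134) = 2704.8×1.4192 ≈ 3839 m/s.
Stage 2: m₀ = 15,060 kg, m_f = 15,060 − 10,900 = 4,160 kg; Δv = 291×9.8×ln(3.62) = 2851.8×1.2865 ≈ 3669 m/s.
Total Δv = 3839 + 3669 = 7508 m/s.

Δv ≈ 7.51 km/s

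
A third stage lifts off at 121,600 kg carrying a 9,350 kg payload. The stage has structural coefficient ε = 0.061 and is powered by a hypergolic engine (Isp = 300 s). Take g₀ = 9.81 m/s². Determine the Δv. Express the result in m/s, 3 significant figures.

Stage wet mass = m₀ − payload = 121,600 − 9,350 = 112,250 kg.
Stage dry mass = ε × stage wet mass = 0.061 × 112,250 = 6,847.25 kg.
Burnout mass m_f = stage dry + payload = 6,847.25 + 9,350 = 16,197.25 kg.
v_e = Isp · g₀ = 300 × 9.81 = 2943.0 m/s.
Using Δv = v_e ln(m₀/m_f): Δv = v_e · ln(121,600/16,197.25) = 2943.0 × ln(7.507) = 2943.0 × 2.0159 ≈ 5933 m/s.

Δv ≈ 5930 m/s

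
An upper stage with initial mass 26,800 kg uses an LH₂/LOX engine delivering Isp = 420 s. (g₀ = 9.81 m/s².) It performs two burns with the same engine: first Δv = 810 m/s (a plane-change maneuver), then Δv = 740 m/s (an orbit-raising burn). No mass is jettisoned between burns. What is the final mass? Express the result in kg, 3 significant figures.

v_e = Isp · g₀ = 420 × 9.81 = 4120.2 m/s.
After the first burn: m = 26800 × exp(−810/4120.2) = 26800 × 0.82153 = 22,017 kg.
After the second burn: m = 22,017 × exp(−740/4120.2) = 22,017 × 0.83560 = 18,397.4 kg.

final mass ≈ 18400 kg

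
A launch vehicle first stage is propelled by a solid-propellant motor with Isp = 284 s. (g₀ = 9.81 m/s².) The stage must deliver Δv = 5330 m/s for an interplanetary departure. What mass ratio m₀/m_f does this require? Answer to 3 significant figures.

v_e = Isp · g₀ = 284 × 9.81 = 2786.0 m/s.
From the ideal rocket equation, m₀/m_f = exp(Δv / v_e) = exp(5330 / 2786.0) = exp(1.9131) = 6.7741.

mass ratio ≈ 6.77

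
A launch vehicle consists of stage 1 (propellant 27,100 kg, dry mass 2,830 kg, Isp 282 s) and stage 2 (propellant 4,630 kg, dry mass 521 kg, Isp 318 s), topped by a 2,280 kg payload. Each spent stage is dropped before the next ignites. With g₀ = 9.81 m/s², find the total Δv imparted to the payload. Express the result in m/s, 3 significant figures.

Ignition mass of stage 1 = 27,100+2,830 + 4,630+521 + 2,280 = 37,361 kg.
Stage 1: m₀ = 37,361 kg, m_f = 37,361 − 27,100 = 10,261 kg; Δv = 282×9.81×ln(3.641) = 2766.4×1.2923 ≈ 3575 m/s.
Stage 2: m₀ = 7,431 kg, m_f = 7,431 − 4,630 = 2,801 kg; Δv = 318×9.81×ln(2.653) = 3119.6×0.9757 ≈ 3044 m/s.
Total Δv = 3575 + 3044 = 6619 m/s.

Δv ≈ 6620 m/s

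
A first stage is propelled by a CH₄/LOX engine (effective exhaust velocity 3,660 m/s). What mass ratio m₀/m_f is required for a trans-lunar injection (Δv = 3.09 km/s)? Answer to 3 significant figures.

mass ratio ≈ 2.33

m₀/m_f = exp(Δv / v_e) = exp(3090 / 3660.0) = exp(0.8443) = 2.3263.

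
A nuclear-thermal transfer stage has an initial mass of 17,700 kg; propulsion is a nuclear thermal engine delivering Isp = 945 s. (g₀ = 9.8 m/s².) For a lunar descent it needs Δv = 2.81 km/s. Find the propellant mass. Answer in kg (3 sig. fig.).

propellant mass ≈ 4630 kg

v_e = Isp · g₀ = 945 × 9.8 = 9261.0 m/s.
From the ideal rocket equation, m₀/m_f = exp(Δv / v_e) = exp(2810 / 9261.0) = exp(0.3034) = 1.3545.
m_f = 17,700 / 1.3545 = 13,067.6 kg, so propellant = m₀ − m_f = 17,700 − 13,067.6 = 4,632.4 kg.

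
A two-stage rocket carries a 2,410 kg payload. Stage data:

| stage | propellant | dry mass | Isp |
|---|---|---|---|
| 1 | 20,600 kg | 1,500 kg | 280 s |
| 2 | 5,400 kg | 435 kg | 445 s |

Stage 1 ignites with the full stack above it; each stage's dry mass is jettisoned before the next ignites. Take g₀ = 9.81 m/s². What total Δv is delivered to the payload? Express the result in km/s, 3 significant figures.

Δv ≈ 7.77 km/s

Ignition mass of stage 1 = 20,600+1,500 + 5,400+435 + 2,410 = 30,345 kg.
Stage 1: m₀ = 30,345 kg, m_f = 30,345 − 20,600 = 9,745 kg; Δv = 280×9.81×ln(3.114) = 2746.8×1.1359 ≈ 3120 m/s.
Stage 2: m₀ = 8,245 kg, m_f = 8,245 − 5,400 = 2,845 kg; Δv = 445×9.81×ln(2.898) = 4365.4×1.0640 ≈ 4645 m/s.
Total Δv = 3120 + 4645 = 7765 m/s.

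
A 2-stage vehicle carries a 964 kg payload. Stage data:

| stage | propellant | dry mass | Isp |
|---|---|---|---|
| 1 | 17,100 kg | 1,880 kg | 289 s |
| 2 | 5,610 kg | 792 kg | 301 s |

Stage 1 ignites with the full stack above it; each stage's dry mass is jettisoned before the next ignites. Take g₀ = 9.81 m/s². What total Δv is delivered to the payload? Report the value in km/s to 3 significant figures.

Ignition mass of stage 1 = 17,100+1,880 + 5,610+792 + 964 = 26,346 kg.
Stage 1: m₀ = 26,346 kg, m_f = 26,346 − 17,100 = 9,246 kg; Δv = 289×9.81×ln(2.849) = 2835.1×1.0471 ≈ 2969 m/s.
Stage 2: m₀ = 7,366 kg, m_f = 7,366 − 5,610 = 1,756 kg; Δv = 301×9.81×ln(4.195) = 2952.8×1.4338 ≈ 4234 m/s.
Total Δv = 2969 + 4234 = 7203 m/s.

Δv ≈ 7.20 km/s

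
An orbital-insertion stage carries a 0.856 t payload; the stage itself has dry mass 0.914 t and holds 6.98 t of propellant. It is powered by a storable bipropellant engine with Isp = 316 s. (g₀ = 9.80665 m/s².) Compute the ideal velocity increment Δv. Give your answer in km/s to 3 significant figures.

Δv ≈ 4.95 km/s

v_e = Isp · g₀ = 316 × 9.80665 = 3098.9 m/s.
m₀ = payload + dry + propellant = 0.856 + 0.914 + 6.98 = 8.75 t.
m_f = payload + dry = 0.856 + 0.914 = 1.77 t.
Rocket equation: Δv = v_e · ln(m₀/m_f) = 3098.9 × ln(4.944) = 3098.9 × 1.5981 ≈ 4952.3 m/s.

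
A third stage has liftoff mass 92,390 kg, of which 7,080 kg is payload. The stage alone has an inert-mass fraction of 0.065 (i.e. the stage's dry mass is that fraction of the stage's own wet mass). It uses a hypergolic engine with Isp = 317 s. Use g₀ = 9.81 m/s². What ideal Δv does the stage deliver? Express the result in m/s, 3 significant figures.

Δv ≈ 6190 m/s

Stage wet mass = m₀ − payload = 92,390 − 7,080 = 85,310 kg.
Stage dry mass = ε × stage wet mass = 0.065 × 85,310 = 5,545.15 kg.
Burnout mass m_f = stage dry + payload = 5,545.15 + 7,080 = 12,625.15 kg.
v_e = Isp · g₀ = 317 × 9.81 = 3109.8 m/s.
Using Δv = v_e ln(m₀/m_f): Δv = v_e · ln(92,390/12,625.15) = 3109.8 × ln(7.318) = 3109.8 × 1.9903 ≈ 6189 m/s.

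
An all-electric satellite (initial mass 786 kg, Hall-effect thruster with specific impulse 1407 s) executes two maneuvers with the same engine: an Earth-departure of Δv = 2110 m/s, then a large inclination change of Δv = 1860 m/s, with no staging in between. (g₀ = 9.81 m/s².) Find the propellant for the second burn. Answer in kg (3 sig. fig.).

v_e = Isp · g₀ = 1407 × 9.81 = 13802.7 m/s.
After the first burn: m = 786 × exp(−2110/13802.7) = 786 × 0.85824 = 674.577 kg.
After the second burn: m = 674.577 × exp(−1860/13802.7) = 674.577 × 0.87393 = 589.533 kg.
Second-burn propellant = 674.577 − 589.533 = 85.044 kg.

propellant for the second burn ≈ 85.0 kg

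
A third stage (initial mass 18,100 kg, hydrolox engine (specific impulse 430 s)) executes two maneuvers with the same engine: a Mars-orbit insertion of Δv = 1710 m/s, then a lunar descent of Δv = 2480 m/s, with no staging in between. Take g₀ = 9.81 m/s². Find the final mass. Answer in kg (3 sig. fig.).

final mass ≈ 6700 kg

v_e = Isp · g₀ = 430 × 9.81 = 4218.3 m/s.
After the first burn: m = 18100 × exp(−1710/4218.3) = 18100 × 0.66673 = 12,067.8 kg.
After the second burn: m = 12,067.8 × exp(−2480/4218.3) = 12,067.8 × 0.55548 = 6,703.42 kg.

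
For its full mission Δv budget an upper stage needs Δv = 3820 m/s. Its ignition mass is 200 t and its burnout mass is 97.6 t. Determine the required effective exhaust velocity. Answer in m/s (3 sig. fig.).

ln(m₀/m_f) = ln(200000/97600) = ln(2.049) = 0.7174.
v_e = Δv / ln(m₀/m_f) = 3820 / 0.7174 = 5324.5 m/s.

v_e ≈ 5320 m/s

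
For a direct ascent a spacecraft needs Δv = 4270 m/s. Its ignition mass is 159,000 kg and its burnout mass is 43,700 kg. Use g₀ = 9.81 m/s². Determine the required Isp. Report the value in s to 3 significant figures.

Isp ≈ 337 s

ln(m₀/m_f) = ln(159000/43700) = ln(3.638) = 1.2916.
From the ideal rocket equation, v_e = Δv / ln(m₀/m_f) = 4270 / 1.2916 = 3306.1 m/s.
Isp = v_e / g₀ = 3306.1 / 9.81 = 337.0 s.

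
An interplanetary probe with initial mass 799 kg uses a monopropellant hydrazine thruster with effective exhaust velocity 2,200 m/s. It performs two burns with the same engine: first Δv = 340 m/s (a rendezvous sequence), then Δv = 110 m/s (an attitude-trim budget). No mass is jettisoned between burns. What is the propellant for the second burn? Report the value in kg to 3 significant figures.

propellant for the second burn ≈ 33.4 kg

After the first burn: m = 799 × exp(−340/2200.0) = 799 × 0.85680 = 684.583 kg.
After the second burn: m = 684.583 × exp(−110/2200.0) = 684.583 × 0.95123 = 651.196 kg.
Second-burn propellant = 684.583 − 651.196 = 33.387 kg.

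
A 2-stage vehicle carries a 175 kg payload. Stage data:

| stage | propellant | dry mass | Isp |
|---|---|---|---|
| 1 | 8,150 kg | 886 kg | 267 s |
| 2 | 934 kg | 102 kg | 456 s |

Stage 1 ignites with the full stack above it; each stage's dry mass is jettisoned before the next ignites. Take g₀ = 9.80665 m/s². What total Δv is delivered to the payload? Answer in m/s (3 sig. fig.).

Ignition mass of stage 1 = 8,150+886 + 934+102 + 175 = 10,247 kg.
Stage 1: m₀ = 10,247 kg, m_f = 10,247 − 8,150 = 2,097 kg; Δv = 267×9.80665×ln(4.887) = 2618.4×1.5865 ≈ 4154 m/s.
Stage 2: m₀ = 1,211 kg, m_f = 1,211 − 934 = 277 kg; Δv = 456×9.80665×ln(4.372) = 4471.8×1.4752 ≈ 6597 m/s.
Total Δv = 4154 + 6597 = 10751 m/s.

Δv ≈ 10800 m/s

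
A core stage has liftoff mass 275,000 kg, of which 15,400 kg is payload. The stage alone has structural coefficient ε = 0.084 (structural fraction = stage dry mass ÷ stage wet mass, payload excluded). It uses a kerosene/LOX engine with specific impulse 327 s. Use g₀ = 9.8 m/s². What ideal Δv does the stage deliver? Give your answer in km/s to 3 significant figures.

Stage wet mass = m₀ − payload = 275,000 − 15,400 = 259,600 kg.
Stage dry mass = ε × stage wet mass = 0.084 × 259,600 = 21,806.4 kg.
Burnout mass m_f = stage dry + payload = 21,806.4 + 15,400 = 37,206.4 kg.
v_e = Isp · g₀ = 327 × 9.8 = 3204.6 m/s.
Rocket equation: Δv = v_e · ln(275,000/37,206.4) = 3204.6 × ln(7.391) = 3204.6 × 2.0003 ≈ 6410 m/s.

Δv ≈ 6.41 km/s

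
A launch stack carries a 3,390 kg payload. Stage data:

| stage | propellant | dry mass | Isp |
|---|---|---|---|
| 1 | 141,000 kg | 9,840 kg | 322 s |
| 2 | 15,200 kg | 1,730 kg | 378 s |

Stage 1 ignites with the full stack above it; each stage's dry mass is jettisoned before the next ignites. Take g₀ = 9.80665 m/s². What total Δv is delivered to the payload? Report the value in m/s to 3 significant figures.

Δv ≈ 10600 m/s

Ignition mass of stage 1 = 141,000+9,840 + 15,200+1,730 + 3,390 = 171,160 kg.
Stage 1: m₀ = 171,160 kg, m_f = 171,160 − 141,000 = 30,160 kg; Δv = 322×9.80665×ln(5.675) = 3157.7×1.7361 ≈ 5482 m/s.
Stage 2: m₀ = 20,320 kg, m_f = 20,320 − 15,200 = 5,120 kg; Δv = 378×9.80665×ln(3.969) = 3706.9×1.3785 ≈ 5110 m/s.
Total Δv = 5482 + 5110 = 10592 m/s.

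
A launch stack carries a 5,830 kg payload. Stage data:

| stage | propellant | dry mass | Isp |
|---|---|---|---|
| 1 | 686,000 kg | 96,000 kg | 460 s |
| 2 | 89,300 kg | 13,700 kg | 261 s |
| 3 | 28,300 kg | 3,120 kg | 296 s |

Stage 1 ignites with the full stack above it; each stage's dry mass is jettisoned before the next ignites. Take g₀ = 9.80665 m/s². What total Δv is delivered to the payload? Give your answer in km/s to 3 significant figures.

Δv ≈ 12.9 km/s

Ignition mass of stage 1 = 686,000+96,000 + 89,300+13,700 + 28,300+3,120 + 5,830 = 922,250 kg.
Stage 1: m₀ = 922,250 kg, m_f = 922,250 − 686,000 = 236,250 kg; Δv = 460×9.80665×ln(3.904) = 4511.1×1.3619 ≈ 6144 m/s.
Stage 2: m₀ = 140,250 kg, m_f = 140,250 − 89,300 = 50,950 kg; Δv = 261×9.80665×ln(2.753) = 2559.5×1.0126 ≈ 2592 m/s.
Stage 3: m₀ = 37,250 kg, m_f = 37,250 − 28,300 = 8,950 kg; Δv = 296×9.80665×ln(4.162) = 2902.8×1.4260 ≈ 4139 m/s.
Total Δv = 6144 + 2592 + 4139 = 12875 m/s.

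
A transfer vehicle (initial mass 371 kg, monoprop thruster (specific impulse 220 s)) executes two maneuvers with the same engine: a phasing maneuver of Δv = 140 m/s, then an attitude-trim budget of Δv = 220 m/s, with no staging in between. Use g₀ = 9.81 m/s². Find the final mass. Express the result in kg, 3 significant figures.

final mass ≈ 314 kg

v_e = Isp · g₀ = 220 × 9.81 = 2158.2 m/s.
After the first burn: m = 371 × exp(−140/2158.2) = 371 × 0.93719 = 347.697 kg.
After the second burn: m = 347.697 × exp(−220/2158.2) = 347.697 × 0.90309 = 314.002 kg.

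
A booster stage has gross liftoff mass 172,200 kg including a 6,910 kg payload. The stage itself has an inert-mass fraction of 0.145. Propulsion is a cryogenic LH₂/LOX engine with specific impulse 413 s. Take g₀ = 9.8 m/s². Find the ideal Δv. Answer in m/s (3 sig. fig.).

Δv ≈ 6960 m/s

Stage wet mass = m₀ − payload = 172,200 − 6,910 = 165,290 kg.
Stage dry mass = ε × stage wet mass = 0.145 × 165,290 = 23,967.1 kg.
Burnout mass m_f = stage dry + payload = 23,967.1 + 6,910 = 30,877.1 kg.
v_e = Isp · g₀ = 413 × 9.8 = 4047.4 m/s.
Using Δv = v_e ln(m₀/m_f): Δv = v_e · ln(172,200/30,877.1) = 4047.4 × ln(5.577) = 4047.4 × 1.7186 ≈ 6956 m/s.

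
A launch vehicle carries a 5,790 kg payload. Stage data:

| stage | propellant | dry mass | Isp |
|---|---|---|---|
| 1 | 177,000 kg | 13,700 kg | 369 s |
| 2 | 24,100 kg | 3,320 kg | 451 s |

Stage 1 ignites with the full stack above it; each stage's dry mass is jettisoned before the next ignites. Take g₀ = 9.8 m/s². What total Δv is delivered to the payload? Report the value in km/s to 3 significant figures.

Ignition mass of stage 1 = 177,000+13,700 + 24,100+3,320 + 5,790 = 223,910 kg.
Stage 1: m₀ = 223,910 kg, m_f = 223,910 − 177,000 = 46,910 kg; Δv = 369×9.8×ln(4.773) = 3616.2×1.5630 ≈ 5652 m/s.
Stage 2: m₀ = 33,210 kg, m_f = 33,210 − 24,100 = 9,110 kg; Δv = 451×9.8×ln(3.645) = 4419.8×1.2935 ≈ 5717 m/s.
Total Δv = 5652 + 5717 = 11369 m/s.

Δv ≈ 11.4 km/s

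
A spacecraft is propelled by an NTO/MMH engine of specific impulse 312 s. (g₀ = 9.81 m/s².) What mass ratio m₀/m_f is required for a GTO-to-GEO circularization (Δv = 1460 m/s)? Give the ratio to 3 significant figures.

v_e = Isp · g₀ = 312 × 9.81 = 3060.7 m/s.
Using Δv = v_e ln(m₀/m_f): m₀/m_f = exp(Δv / v_e) = exp(1460 / 3060.7) = exp(0.4770) = 1.6113.

mass ratio ≈ 1.61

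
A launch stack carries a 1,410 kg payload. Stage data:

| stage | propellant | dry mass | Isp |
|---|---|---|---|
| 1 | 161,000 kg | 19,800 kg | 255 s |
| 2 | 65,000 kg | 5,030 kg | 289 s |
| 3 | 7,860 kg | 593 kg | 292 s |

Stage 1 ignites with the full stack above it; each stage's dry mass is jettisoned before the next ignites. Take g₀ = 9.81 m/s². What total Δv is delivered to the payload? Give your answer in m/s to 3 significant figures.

Ignition mass of stage 1 = 161,000+19,800 + 65,000+5,030 + 7,860+593 + 1,410 = 260,693 kg.
Stage 1: m₀ = 260,693 kg, m_f = 260,693 − 161,000 = 99,693 kg; Δv = 255×9.81×ln(2.615) = 2501.6×0.9612 ≈ 2405 m/s.
Stage 2: m₀ = 79,893 kg, m_f = 79,893 − 65,000 = 14,893 kg; Δv = 289×9.81×ln(5.364) = 2835.1×1.6798 ≈ 4762 m/s.
Stage 3: m₀ = 9,863 kg, m_f = 9,863 − 7,860 = 2,003 kg; Δv = 292×9.81×ln(4.924) = 2864.5×1.5941 ≈ 4566 m/s.
Total Δv = 2405 + 4762 + 4566 = 11733 m/s.

Δv ≈ 11700 m/s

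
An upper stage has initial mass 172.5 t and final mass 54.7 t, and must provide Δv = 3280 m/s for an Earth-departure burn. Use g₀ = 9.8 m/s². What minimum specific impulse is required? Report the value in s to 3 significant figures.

ln(m₀/m_f) = ln(172500/54700) = ln(3.154) = 1.1485.
By the Tsiolkovsky rocket equation, v_e = Δv / ln(m₀/m_f) = 3280 / 1.1485 = 2855.8 m/s.
Isp = v_e / g₀ = 2855.8 / 9.8 = 291.4 s.

Isp ≈ 291 s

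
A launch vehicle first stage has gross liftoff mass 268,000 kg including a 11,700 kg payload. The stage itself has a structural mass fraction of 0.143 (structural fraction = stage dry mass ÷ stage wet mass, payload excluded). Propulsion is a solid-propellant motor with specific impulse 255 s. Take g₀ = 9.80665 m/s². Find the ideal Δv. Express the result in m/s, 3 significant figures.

Δv ≈ 4280 m/s

Stage wet mass = m₀ − payload = 268,000 − 11,700 = 256,300 kg.
Stage dry mass = ε × stage wet mass = 0.143 × 256,300 = 36,650.9 kg.
Burnout mass m_f = stage dry + payload = 36,650.9 + 11,700 = 48,350.9 kg.
v_e = Isp · g₀ = 255 × 9.80665 = 2500.7 m/s.
By the Tsiolkovsky rocket equation, Δv = v_e · ln(268,000/48,350.9) = 2500.7 × ln(5.543) = 2500.7 × 1.7125 ≈ 4282 m/s.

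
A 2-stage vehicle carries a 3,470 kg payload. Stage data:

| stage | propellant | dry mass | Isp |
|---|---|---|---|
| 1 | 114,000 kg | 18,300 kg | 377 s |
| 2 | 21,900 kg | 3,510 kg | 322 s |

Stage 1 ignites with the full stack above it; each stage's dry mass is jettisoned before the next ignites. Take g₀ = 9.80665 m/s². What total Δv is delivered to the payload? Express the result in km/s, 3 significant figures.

Δv ≈ 9.03 km/s

Ignition mass of stage 1 = 114,000+18,300 + 21,900+3,510 + 3,470 = 161,180 kg.
Stage 1: m₀ = 161,180 kg, m_f = 161,180 − 114,000 = 47,180 kg; Δv = 377×9.80665×ln(3.416) = 3697.1×1.2286 ≈ 4542 m/s.
Stage 2: m₀ = 28,880 kg, m_f = 28,880 − 21,900 = 6,980 kg; Δv = 322×9.80665×ln(4.138) = 3157.7×1.4201 ≈ 4484 m/s.
Total Δv = 4542 + 4484 = 9026 m/s.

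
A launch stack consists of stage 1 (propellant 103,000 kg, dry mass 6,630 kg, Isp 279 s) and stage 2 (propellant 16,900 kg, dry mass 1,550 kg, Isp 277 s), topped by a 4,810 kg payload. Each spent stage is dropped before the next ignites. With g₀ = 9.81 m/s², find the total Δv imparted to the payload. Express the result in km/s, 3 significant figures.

Δv ≈ 7.61 km/s

Ignition mass of stage 1 = 103,000+6,630 + 16,900+1,550 + 4,810 = 132,890 kg.
Stage 1: m₀ = 132,890 kg, m_f = 132,890 − 103,000 = 29,890 kg; Δv = 279×9.81×ln(4.446) = 2737.0×1.4920 ≈ 4084 m/s.
Stage 2: m₀ = 23,260 kg, m_f = 23,260 − 16,900 = 6,360 kg; Δv = 277×9.81×ln(3.657) = 2717.4×1.2967 ≈ 3524 m/s.
Total Δv = 4084 + 3524 = 7608 m/s.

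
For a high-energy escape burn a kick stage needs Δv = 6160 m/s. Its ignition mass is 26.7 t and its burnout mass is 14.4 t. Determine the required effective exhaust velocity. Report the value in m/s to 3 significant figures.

ln(m₀/m_f) = ln(26700/14400) = ln(1.854) = 0.6174.
Rocket equation: v_e = Δv / ln(m₀/m_f) = 6160 / 0.6174 = 9976.8 m/s.

v_e ≈ 9980 m/s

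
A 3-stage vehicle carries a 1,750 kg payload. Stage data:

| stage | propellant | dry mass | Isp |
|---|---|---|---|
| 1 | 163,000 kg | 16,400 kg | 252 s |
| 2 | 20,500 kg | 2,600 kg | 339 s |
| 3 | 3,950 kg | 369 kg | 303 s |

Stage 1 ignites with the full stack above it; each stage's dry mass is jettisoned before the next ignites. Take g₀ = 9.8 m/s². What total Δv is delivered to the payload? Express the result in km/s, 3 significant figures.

Ignition mass of stage 1 = 163,000+16,400 + 20,500+2,600 + 3,950+369 + 1,750 = 208,569 kg.
Stage 1: m₀ = 208,569 kg, m_f = 208,569 − 163,000 = 45,569 kg; Δv = 252×9.8×ln(4.577) = 2469.6×1.5210 ≈ 3756 m/s.
Stage 2: m₀ = 29,169 kg, m_f = 29,169 − 20,500 = 8,669 kg; Δv = 339×9.8×ln(3.365) = 3322.2×1.2134 ≈ 4031 m/s.
Stage 3: m₀ = 6,069 kg, m_f = 6,069 − 3,950 = 2,119 kg; Δv = 303×9.8×ln(2.864) = 2969.4×1.0522 ≈ 3125 m/s.
Total Δv = 3756 + 4031 + 3125 = 10912 m/s.

Δv ≈ 10.9 km/s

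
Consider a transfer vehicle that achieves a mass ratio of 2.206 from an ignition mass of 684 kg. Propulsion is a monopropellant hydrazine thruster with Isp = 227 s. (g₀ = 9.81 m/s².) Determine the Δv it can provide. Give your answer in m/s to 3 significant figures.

v_e = Isp · g₀ = 227 × 9.81 = 2226.9 m/s.
By the Tsiolkovsky rocket equation, Δv = v_e · ln(2.206) = 2226.9 × 0.7912 ≈ 1761.9 m/s.

Δv ≈ 1760 m/s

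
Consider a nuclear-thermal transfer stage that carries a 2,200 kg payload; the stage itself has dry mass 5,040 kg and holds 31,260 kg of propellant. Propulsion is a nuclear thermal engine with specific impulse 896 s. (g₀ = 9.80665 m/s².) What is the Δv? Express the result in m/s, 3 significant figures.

v_e = Isp · g₀ = 896 × 9.80665 = 8786.8 m/s.
m₀ = payload + dry + propellant = 2,200 + 5,040 + 31,260 = 38,500 kg.
m_f = payload + dry = 2,200 + 5,040 = 7,240 kg.
Δv = v_e · ln(m₀/m_f) = 8786.8 × ln(5.318) = 8786.8 × 1.6710 ≈ 14683.0 m/s.

Δv ≈ 14700 m/s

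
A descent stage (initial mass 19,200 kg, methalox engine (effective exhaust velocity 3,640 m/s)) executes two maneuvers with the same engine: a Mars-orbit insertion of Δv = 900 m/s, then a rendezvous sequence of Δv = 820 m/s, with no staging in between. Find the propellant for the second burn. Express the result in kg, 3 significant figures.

propellant for the second burn ≈ 3020 kg

After the first burn: m = 19200 × exp(−900/3640.0) = 19200 × 0.78094 = 14,994 kg.
After the second burn: m = 14,994 × exp(−820/3640.0) = 14,994 × 0.79830 = 11,969.7 kg.
Second-burn propellant = 14,994 − 11,969.7 = 3,024.3 kg.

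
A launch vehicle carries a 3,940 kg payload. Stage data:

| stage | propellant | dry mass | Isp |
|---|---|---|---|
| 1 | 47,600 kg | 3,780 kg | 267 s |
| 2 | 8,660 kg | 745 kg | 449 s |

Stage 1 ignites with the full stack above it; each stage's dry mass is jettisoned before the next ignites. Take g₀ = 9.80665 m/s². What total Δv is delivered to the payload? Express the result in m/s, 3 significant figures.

Δv ≈ 8090 m/s

Ignition mass of stage 1 = 47,600+3,780 + 8,660+745 + 3,940 = 64,725 kg.
Stage 1: m₀ = 64,725 kg, m_f = 64,725 − 47,600 = 17,125 kg; Δv = 267×9.80665×ln(3.78) = 2618.4×1.3296 ≈ 3481 m/s.
Stage 2: m₀ = 13,345 kg, m_f = 13,345 − 8,660 = 4,685 kg; Δv = 449×9.80665×ln(2.848) = 4403.2×1.0468 ≈ 4609 m/s.
Total Δv = 3481 + 4609 = 8090 m/s.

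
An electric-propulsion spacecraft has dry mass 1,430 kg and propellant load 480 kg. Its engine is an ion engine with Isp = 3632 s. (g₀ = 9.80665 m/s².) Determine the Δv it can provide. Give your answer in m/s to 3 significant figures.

v_e = Isp · g₀ = 3632 × 9.80665 = 35617.8 m/s.
m₀ = m_dry + m_prop = 1,430 + 480 = 1,910 kg.
From the ideal rocket equation, Δv = v_e · ln(m₀/m_f) = 35617.8 × ln(1.336) = 35617.8 × 0.2894 ≈ 10308.8 m/s.

Δv ≈ 10300 m/s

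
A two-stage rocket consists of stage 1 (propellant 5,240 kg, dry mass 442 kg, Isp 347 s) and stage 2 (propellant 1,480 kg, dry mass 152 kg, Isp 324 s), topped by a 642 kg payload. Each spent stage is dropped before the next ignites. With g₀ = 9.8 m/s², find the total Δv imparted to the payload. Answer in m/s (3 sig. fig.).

Ignition mass of stage 1 = 5,240+442 + 1,480+152 + 642 = 7,956 kg.
Stage 1: m₀ = 7,956 kg, m_f = 7,956 − 5,240 = 2,716 kg; Δv = 347×9.8×ln(2.929) = 3400.6×1.0748 ≈ 3655 m/s.
Stage 2: m₀ = 2,274 kg, m_f = 2,274 − 1,480 = 794 kg; Δv = 324×9.8×ln(2.864) = 3175.2×1.0522 ≈ 3341 m/s.
Total Δv = 3655 + 3341 = 6996 m/s.

Δv ≈ 7000 m/s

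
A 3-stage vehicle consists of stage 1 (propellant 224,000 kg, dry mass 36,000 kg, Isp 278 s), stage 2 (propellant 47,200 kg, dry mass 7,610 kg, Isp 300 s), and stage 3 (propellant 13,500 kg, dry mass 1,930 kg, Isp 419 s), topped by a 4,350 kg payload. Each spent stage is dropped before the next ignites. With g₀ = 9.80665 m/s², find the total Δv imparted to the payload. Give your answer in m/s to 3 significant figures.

Ignition mass of stage 1 = 224,000+36,000 + 47,200+7,610 + 13,500+1,930 + 4,350 = 334,590 kg.
Stage 1: m₀ = 334,590 kg, m_f = 334,590 − 224,000 = 110,590 kg; Δv = 278×9.80665×ln(3.025) = 2726.2×1.1071 ≈ 3018 m/s.
Stage 2: m₀ = 74,590 kg, m_f = 74,590 − 47,200 = 27,390 kg; Δv = 300×9.80665×ln(2.723) = 2942.0×1.0018 ≈ 2947 m/s.
Stage 3: m₀ = 19,780 kg, m_f = 19,780 − 13,500 = 6,280 kg; Δv = 419×9.80665×ln(3.15) = 4109.0×1.1473 ≈ 4714 m/s.
Total Δv = 3018 + 2947 + 4714 = 10679 m/s.

Δv ≈ 10700 m/s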